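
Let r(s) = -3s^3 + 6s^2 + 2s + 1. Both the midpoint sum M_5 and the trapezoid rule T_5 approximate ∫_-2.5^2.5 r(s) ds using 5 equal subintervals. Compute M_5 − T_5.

-7.5

M_5 = 65.
T_5 = 72.5.
M_5 − T_5 = -7.5.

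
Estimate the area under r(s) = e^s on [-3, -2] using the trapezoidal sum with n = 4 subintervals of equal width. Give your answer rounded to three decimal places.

Δs = (-2 − (-3))/4 = 0.25.
r(-3) ≈ 0.050, r(-2.75) ≈ 0.064, r(-2.5) ≈ 0.082, r(-2.25) ≈ 0.105, r(-2) ≈ 0.135.
T_4 = (Δs/2)·[r(s_0) + 2r(s_1) + 2r(s_2) + 2r(s_3) + r(s_4)].
Sum ≈ 0.086.

0.086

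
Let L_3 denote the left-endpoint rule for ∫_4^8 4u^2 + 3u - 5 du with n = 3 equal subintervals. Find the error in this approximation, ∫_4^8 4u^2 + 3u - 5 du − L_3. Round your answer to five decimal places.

131.25926

Exact integral: ∫_4^8 f(u) du ≈ 649.3333333.
L_3 ≈ 518.0740741.
Error ≈ 649.3333333 − 518.0740741 ≈ 131.25926.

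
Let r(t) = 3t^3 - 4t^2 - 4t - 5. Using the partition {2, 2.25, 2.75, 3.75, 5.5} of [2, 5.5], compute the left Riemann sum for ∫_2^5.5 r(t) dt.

158.26953125

Subinterval widths: 0.25, 0.5, 1, 1.75.
Left endpoints: 2, 2.25, 2.75, 3.75.
r(2) = -5, r(2.25) = -0.078125, r(2.75) = 16.140625, r(3.75) = 81.953125.
Sum = Σ Δt_i · r(t_i).
Sum = 158.26953125.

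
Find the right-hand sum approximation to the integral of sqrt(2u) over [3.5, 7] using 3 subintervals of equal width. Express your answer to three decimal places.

11.914

Δu = (7 − 3.5)/3 = 7/6.
Right endpoints: 14/3, 35/6, 7.
f(14/3) ≈ 3.055, f(35/6) ≈ 3.416, f(7) ≈ 3.742.
Sum = Δu · [f(14/3) + f(35/6) + f(7)].
Sum ≈ 11.914.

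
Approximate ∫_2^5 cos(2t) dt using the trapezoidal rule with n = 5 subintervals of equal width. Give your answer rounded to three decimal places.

Δt = (5 − 2)/5 = 0.6.
f(2) ≈ -0.654, f(2.6) ≈ 0.469, f(3.2) ≈ 0.993, f(3.8) ≈ 0.251, f(4.4) ≈ -0.811, f(5) ≈ -0.839.
T_5 = (Δt/2)·[f(t_0) + 2f(t_1) + ... + 2f(t_{4}) + f(t_5)].
Sum ≈ 0.093.

0.093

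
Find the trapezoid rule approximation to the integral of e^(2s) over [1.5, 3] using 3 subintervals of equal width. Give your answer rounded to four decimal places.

207.3842

Δs = (3 − 1.5)/3 = 0.5.
f(1.5) ≈ 20.0855, f(2) ≈ 54.5982, f(2.5) ≈ 148.4132, f(3) ≈ 403.4288.
T_3 = (Δs/2)·[f(s_0) + 2f(s_1) + 2f(s_2) + f(s_3)].
Sum ≈ 207.3842.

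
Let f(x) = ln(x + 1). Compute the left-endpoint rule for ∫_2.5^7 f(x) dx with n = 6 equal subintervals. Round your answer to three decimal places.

Δx = (7 − 2.5)/6 = 0.75.
Left endpoints: 2.5, 3.25, 4, 4.75, 5.5, 6.25.
f(2.5) ≈ 1.253, f(3.25) ≈ 1.447, f(4) ≈ 1.609, f(4.75) ≈ 1.749, f(5.5) ≈ 1.872, f(6.25) ≈ 1.981.
Sum = Δx · [f(2.5) + f(3.25) + f(4) + ...].
Sum ≈ 7.433.

7.433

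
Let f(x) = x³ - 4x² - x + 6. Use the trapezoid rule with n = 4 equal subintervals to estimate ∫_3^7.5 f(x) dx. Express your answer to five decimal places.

Δx = (7.5 − 3)/4 = 1.125.
f(3) = -6, f(4.125) = 2049/512, f(5.25) = 35.203125, f(6.375) = 49227/512, f(7.5) = 195.375.
T_4 = (Δx/2)·[f(x_0) + 2f(x_1) + 2f(x_2) + 2f(x_3) + f(x_4)].
Sum ≈ 258.79395.

258.79395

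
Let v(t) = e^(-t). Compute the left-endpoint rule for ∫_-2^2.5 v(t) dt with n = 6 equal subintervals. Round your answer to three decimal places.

Δt = (2.5 − (-2))/6 = 0.75.
Left endpoints: -2, -1.25, -0.5, 0.25, 1, 1.75.
v(-2) ≈ 7.389, v(-1.25) ≈ 3.490, v(-0.5) ≈ 1.649, v(0.25) ≈ 0.779, v(1) ≈ 0.368, v(1.75) ≈ 0.174.
Sum = Δt · [v(-2) + v(-1.25) + v(-0.5) + ...].
Sum ≈ 10.386.

10.386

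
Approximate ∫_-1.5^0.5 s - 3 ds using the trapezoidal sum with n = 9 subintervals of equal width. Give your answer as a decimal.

-7

Δs = (0.5 − (-1.5))/9 = 2/9.
f(-1.5) = -4.5, f(-23/18) = -77/18, f(-19/18) = -73/18, f(-5/6) = -23/6, f(-11/18) = -65/18, f(-7/18) = -61/18, f(-1/6) = -19/6, f(1/18) = -53/18, f(5/18) = -49/18, f(0.5) = -2.5.
T_9 = (Δs/2)·[f(s_0) + 2f(s_1) + ... + 2f(s_{8}) + f(s_9)].
Sum = -7.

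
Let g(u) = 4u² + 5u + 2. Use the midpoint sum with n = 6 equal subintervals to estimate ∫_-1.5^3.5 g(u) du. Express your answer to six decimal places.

95.509259

Δu = (3.5 − (-1.5))/6 = 5/6.
Midpoints: -13/12, -0.25, 7/12, 17/12, 2.25, 37/12.
g(-13/12) = 23/18, g(-0.25) = 1, g(7/12) = 113/18, g(17/12) = 154/9, g(2.25) = 33.5, g(37/12) = 499/9.
Sum = Δu · [g(-13/12) + g(-0.25) + g(7/12) + ...].
Sum ≈ 95.509259.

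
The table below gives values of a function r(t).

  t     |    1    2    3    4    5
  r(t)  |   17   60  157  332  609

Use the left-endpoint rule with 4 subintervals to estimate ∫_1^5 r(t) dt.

Δt = 1.
Sum = 1·[17 + 60 + 157 + 332] = 566.

566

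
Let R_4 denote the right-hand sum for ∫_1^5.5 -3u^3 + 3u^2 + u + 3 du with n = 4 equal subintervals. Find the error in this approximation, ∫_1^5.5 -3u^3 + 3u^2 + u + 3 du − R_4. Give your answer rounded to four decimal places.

Exact integral: ∫_1^5.5 f(u) du = -492.046875.
R_4 ≈ -744.143555.
Error ≈ -492.046875 − (-744.143555) ≈ 252.0967.

252.0967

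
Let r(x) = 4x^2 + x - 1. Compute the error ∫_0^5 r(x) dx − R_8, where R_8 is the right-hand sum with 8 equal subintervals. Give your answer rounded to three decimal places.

Exact integral: ∫_0^5 r(x) dx ≈ 174.16667.
R_8 = 208.28125.
Error ≈ 174.16667 − 208.28125 ≈ -34.115.

-34.115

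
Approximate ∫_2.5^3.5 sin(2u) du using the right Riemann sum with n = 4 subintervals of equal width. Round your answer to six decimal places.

Δu = (3.5 − 2.5)/4 = 0.25.
Right endpoints: 2.75, 3, 3.25, 3.5.
f(2.75) ≈ -0.705540, f(3) ≈ -0.279415, f(3.25) ≈ 0.215120, f(3.5) ≈ 0.656987.
Sum = Δu · [f(2.75) + f(3) + f(3.25) + f(3.5)].
Sum ≈ -0.028212.

-0.028212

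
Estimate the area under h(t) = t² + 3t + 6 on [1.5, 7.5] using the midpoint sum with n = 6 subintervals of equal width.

256

Δt = (7.5 − 1.5)/6 = 1.
Midpoints: 2, 3, 4, 5, 6, 7.
h(2) = 16, h(3) = 24, h(4) = 34, h(5) = 46, h(6) = 60, h(7) = 76.
Sum = Δt · [h(2) + h(3) + h(4) + ...].
Sum = 256.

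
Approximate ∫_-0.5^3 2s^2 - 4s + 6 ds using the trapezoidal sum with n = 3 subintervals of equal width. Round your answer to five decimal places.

23.17130

Δs = (3 − (-0.5))/3 = 7/6.
f(-0.5) = 8.5, f(2/3) = 38/9, f(11/6) = 97/18, f(3) = 12.
T_3 = (Δs/2)·[f(s_0) + 2f(s_1) + 2f(s_2) + f(s_3)].
Sum ≈ 23.17130.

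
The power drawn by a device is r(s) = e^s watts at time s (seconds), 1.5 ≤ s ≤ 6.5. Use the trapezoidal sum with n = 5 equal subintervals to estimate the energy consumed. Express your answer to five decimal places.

714.81867

Δs = (6.5 − 1.5)/5 = 1.
r(1.5) ≈ 4.48169, r(2.5) ≈ 12.18249, r(3.5) ≈ 33.11545, r(4.5) ≈ 90.01713, r(5.5) ≈ 244.69193, r(6.5) ≈ 665.14163.
T_5 = (Δs/2)·[r(s_0) + 2r(s_1) + ... + 2r(s_{4}) + r(s_5)].
Sum ≈ 714.81867.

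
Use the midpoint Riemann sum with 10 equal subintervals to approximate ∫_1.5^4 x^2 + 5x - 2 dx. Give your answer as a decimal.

Δx = (4 − 1.5)/10 = 0.25.
Midpoints: 1.625, 1.875, 2.125, 2.375, 2.625, 2.875, 3.125, 3.375, 3.625, 3.875.
f(1.625) = 8.765625, f(1.875) = 10.890625, f(2.125) = 13.140625, f(2.375) = 15.515625, f(2.625) = 18.015625, f(2.875) = 20.640625, f(3.125) = 23.390625, f(3.375) = 26.265625, f(3.625) = 29.265625, f(3.875) = 32.390625.
Sum = Δx · [f(1.625) + f(1.875) + f(2.125) + ...].
Sum = 49.5703125.

49.5703125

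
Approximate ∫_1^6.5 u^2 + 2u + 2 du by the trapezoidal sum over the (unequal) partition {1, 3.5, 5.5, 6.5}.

147.5625

Subinterval widths: 2.5, 2, 1.
f(1) = 5, f(3.5) = 21.25, f(5.5) = 43.25, f(6.5) = 57.25.
On each subinterval the trapezoid contributes (Δu_i/2)·[f(u_{i-1}) + f(u_i)].
Sum = 147.5625.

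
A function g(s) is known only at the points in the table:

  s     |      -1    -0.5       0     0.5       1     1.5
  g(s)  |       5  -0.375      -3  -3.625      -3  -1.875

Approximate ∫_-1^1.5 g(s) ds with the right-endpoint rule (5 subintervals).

Δs = 0.5.
Sum = 0.5·[(-0.375) + (-3) + (-3.625) + (-3) + (-1.875)] = -5.9375.

-5.9375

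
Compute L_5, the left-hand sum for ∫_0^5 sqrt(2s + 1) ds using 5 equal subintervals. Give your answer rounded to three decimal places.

Δs = (5 − 0)/5 = 1.
Left endpoints: 0, 1, 2, 3, 4.
f(0) ≈ 1.000, f(1) ≈ 1.732, f(2) ≈ 2.236, f(3) ≈ 2.646, f(4) ≈ 3.000.
Sum = Δs · [f(0) + f(1) + f(2) + f(3) + f(4)].
Sum ≈ 10.614.

10.614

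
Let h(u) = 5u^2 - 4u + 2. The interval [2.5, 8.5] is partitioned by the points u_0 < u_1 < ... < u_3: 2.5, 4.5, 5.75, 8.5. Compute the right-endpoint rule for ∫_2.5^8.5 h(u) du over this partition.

Subinterval widths: 2, 1.25, 2.75.
Right endpoints: 4.5, 5.75, 8.5.
h(4.5) = 85.25, h(5.75) = 144.3125, h(8.5) = 329.25.
Sum = Σ Δu_i · h(u_i).
Sum = 1256.328125.

1256.328125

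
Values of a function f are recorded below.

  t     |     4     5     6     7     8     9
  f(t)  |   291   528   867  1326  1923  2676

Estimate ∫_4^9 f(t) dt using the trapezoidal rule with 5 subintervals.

6127.5

Δt = 1.
T_5 = (1/2)·[291 + 2·528 + 2·867 + 2·1326 + 2·1923 + 2676] = 6127.5.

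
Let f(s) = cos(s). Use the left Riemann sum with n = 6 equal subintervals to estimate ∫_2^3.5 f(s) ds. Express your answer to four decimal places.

-1.1885

Δs = (3.5 − 2)/6 = 0.25.
Left endpoints: 2, 2.25, 2.5, 2.75, 3, 3.25.
f(2) ≈ -0.4161, f(2.25) ≈ -0.6282, f(2.5) ≈ -0.8011, f(2.75) ≈ -0.9243, f(3) ≈ -0.9900, f(3.25) ≈ -0.9941.
Sum = Δs · [f(2) + f(2.25) + f(2.5) + ...].
Sum ≈ -1.1885.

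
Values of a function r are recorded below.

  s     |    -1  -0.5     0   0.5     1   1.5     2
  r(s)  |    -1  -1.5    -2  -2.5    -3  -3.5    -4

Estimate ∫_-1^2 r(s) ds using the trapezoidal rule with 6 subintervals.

Δs = 0.5.
T_6 = (0.5/2)·[(-1) + 2·(-1.5) + 2·(-2) + 2·(-2.5) + 2·(-3) + 2·(-3.5) + (-4)] = -7.5.

-7.5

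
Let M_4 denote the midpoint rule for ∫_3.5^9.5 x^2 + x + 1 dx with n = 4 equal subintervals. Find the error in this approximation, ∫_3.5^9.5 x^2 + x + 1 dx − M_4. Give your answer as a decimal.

Exact integral: ∫_3.5^9.5 f(x) dx = 316.5.
M_4 = 315.375.
Error = 316.5 − 315.375 = 1.125.

1.125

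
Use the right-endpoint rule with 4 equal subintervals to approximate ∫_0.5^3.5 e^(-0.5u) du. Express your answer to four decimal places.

0.9973

Δu = (3.5 − 0.5)/4 = 0.75.
Right endpoints: 1.25, 2, 2.75, 3.5.
f(1.25) ≈ 0.5353, f(2) ≈ 0.3679, f(2.75) ≈ 0.2528, f(3.5) ≈ 0.1738.
Sum = Δu · [f(1.25) + f(2) + f(2.75) + f(3.5)].
Sum ≈ 0.9973.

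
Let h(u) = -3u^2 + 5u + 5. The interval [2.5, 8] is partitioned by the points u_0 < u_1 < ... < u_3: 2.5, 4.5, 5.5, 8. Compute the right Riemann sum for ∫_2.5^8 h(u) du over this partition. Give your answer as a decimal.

Subinterval widths: 2, 1, 2.5.
Right endpoints: 4.5, 5.5, 8.
h(4.5) = -33.25, h(5.5) = -58.25, h(8) = -147.
Sum = Σ Δu_i · h(u_i).
Sum = -492.25.

-492.25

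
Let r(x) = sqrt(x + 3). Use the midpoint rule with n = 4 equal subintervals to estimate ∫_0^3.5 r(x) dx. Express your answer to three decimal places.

Δx = (3.5 − 0)/4 = 0.875.
Midpoints: 0.4375, 1.3125, 2.1875, 3.0625.
r(0.4375) ≈ 1.854, r(1.3125) ≈ 2.077, r(2.1875) ≈ 2.278, r(3.0625) ≈ 2.462.
Sum = Δx · [r(0.4375) + r(1.3125) + r(2.1875) + r(3.0625)].
Sum ≈ 7.587.

7.587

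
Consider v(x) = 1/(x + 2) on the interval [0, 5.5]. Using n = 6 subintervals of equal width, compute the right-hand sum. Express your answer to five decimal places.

Δx = (5.5 − 0)/6 = 11/12.
Right endpoints: 11/12, 11/6, 2.75, 11/3, 55/12, 5.5.
v(11/12) = 12/35, v(11/6) = 6/23, v(2.75) = 4/19, v(11/3) = 3/17, v(55/12) = 12/79, v(5.5) = 2/15.
Sum = Δx · [v(11/12) + v(11/6) + v(2.75) + ...].
Sum ≈ 1.16963.

1.16963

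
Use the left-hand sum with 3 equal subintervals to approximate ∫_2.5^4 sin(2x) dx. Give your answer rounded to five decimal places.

-0.29068

Δx = (4 − 2.5)/3 = 0.5.
Left endpoints: 2.5, 3, 3.5.
f(2.5) ≈ -0.95892, f(3) ≈ -0.27942, f(3.5) ≈ 0.65699.
Sum = Δx · [f(2.5) + f(3) + f(3.5)].
Sum ≈ -0.29068.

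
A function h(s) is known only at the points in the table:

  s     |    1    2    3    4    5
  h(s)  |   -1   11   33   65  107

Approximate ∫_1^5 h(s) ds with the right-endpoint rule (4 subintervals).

216

Δs = 1.
Sum = 1·[11 + 33 + 65 + 107] = 216.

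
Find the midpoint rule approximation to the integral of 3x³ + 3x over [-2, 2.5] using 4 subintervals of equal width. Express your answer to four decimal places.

Δx = (2.5 − (-2))/4 = 1.125.
Midpoints: -1.4375, -0.3125, 0.8125, 1.9375.
f(-1.4375) = -54165/4096, f(-0.3125) = -4215/4096, f(0.8125) = 16575/4096, f(1.9375) = 113181/4096.
Sum = Δx · [f(-1.4375) + f(-0.3125) + f(0.8125) + f(1.9375)].
Sum ≈ 19.6040.

19.6040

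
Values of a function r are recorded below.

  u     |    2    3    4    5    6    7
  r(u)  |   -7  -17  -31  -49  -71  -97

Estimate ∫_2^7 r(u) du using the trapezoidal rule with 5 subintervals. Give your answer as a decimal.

Δu = 1.
T_5 = (1/2)·[(-7) + 2·(-17) + 2·(-31) + 2·(-49) + 2·(-71) + (-97)] = -220.

-220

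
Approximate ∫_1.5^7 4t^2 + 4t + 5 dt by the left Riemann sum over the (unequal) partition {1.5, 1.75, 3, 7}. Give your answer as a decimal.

247.3125

Subinterval widths: 0.25, 1.25, 4.
Left endpoints: 1.5, 1.75, 3.
f(1.5) = 20, f(1.75) = 24.25, f(3) = 53.
Sum = Σ Δt_i · f(t_i).
Sum = 247.3125.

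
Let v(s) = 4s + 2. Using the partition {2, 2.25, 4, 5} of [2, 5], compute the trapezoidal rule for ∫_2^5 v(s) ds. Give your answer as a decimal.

Subinterval widths: 0.25, 1.75, 1.
v(2) = 10, v(2.25) = 11, v(4) = 18, v(5) = 22.
On each subinterval the trapezoid contributes (Δs_i/2)·[v(s_{i-1}) + v(s_i)].
Sum = 48.

48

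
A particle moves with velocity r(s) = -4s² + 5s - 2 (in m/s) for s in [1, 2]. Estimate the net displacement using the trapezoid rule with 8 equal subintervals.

Δs = (2 − 1)/8 = 0.125.
r(1) = -1, r(1.125) = -1.4375, r(1.25) = -2, r(1.375) = -2.6875, r(1.5) = -3.5, r(1.625) = -4.4375, r(1.75) = -5.5, r(1.875) = -6.6875, r(2) = -8.
T_8 = (Δs/2)·[r(s_0) + 2r(s_1) + ... + 2r(s_{7}) + r(s_8)].
Sum = -3.84375.

-3.84375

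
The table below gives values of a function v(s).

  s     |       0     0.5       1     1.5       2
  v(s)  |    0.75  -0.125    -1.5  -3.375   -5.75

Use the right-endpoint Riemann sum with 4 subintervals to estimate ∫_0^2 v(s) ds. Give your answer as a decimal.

-5.375

Δs = 0.5.
Sum = 0.5·[(-0.125) + (-1.5) + (-3.375) + (-5.75)] = -5.375.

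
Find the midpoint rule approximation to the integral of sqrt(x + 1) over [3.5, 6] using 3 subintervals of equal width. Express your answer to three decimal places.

Δx = (6 − 3.5)/3 = 5/6.
Midpoints: 47/12, 4.75, 67/12.
f(47/12) ≈ 2.217, f(4.75) ≈ 2.398, f(67/12) ≈ 2.566.
Sum = Δx · [f(47/12) + f(4.75) + f(67/12)].
Sum ≈ 5.984.

5.984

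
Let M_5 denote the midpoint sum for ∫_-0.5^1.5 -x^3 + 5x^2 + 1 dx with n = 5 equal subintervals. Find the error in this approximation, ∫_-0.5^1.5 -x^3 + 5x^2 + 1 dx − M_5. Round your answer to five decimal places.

0.09333

Exact integral: ∫_-0.5^1.5 f(x) dx ≈ 6.5833333.
M_5 = 6.49.
Error ≈ 6.5833333 − 6.49 ≈ 0.09333.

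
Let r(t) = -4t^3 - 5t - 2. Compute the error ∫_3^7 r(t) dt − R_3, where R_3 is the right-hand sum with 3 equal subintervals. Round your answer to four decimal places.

Exact integral: ∫_3^7 r(t) dt = -2428.
R_3 ≈ -3355.111111.
Error ≈ -2428 − (-3355.111111) ≈ 927.1111.

927.1111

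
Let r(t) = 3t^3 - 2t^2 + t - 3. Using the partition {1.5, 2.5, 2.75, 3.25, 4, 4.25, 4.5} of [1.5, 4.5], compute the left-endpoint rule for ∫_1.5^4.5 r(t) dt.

Subinterval widths: 1, 0.25, 0.5, 0.75, 0.25, 0.25.
Left endpoints: 1.5, 2.5, 2.75, 3.25, 4, 4.25.
r(1.5) = 4.125, r(2.5) = 33.875, r(2.75) = 47.015625, r(3.25) = 82.109375, r(4) = 161, r(4.25) = 195.421875.
Sum = Σ Δt_i · r(t_i).
Sum = 186.7890625.

186.7890625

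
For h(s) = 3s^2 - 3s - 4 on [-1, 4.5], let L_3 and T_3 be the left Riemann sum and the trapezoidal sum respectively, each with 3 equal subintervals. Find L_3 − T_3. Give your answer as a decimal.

L_3 ≈ 12.680556.
T_3 ≈ 50.493056.
L_3 − T_3 = -37.8125.

-37.8125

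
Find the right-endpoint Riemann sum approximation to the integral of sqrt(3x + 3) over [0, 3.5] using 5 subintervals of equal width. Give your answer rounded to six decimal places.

Δx = (3.5 − 0)/5 = 0.7.
Right endpoints: 0.7, 1.4, 2.1, 2.8, 3.5.
f(0.7) ≈ 2.258318, f(1.4) ≈ 2.683282, f(2.1) ≈ 3.049590, f(2.8) ≈ 3.376389, f(3.5) ≈ 3.674235.
Sum = Δx · [f(0.7) + f(1.4) + f(2.1) + f(2.8) + f(3.5)].
Sum ≈ 10.529269.

10.529269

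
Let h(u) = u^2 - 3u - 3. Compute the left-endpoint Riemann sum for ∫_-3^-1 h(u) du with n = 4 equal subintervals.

Δu = (-1 − (-3))/4 = 0.5.
Left endpoints: -3, -2.5, -2, -1.5.
h(-3) = 15, h(-2.5) = 10.75, h(-2) = 7, h(-1.5) = 3.75.
Sum = Δu · [h(-3) + h(-2.5) + h(-2) + h(-1.5)].
Sum = 18.25.

18.25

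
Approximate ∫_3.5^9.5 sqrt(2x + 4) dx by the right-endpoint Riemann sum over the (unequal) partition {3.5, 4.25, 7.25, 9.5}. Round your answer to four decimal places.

26.3458

Subinterval widths: 0.75, 3, 2.25.
Right endpoints: 4.25, 7.25, 9.5.
f(4.25) ≈ 3.5355, f(7.25) ≈ 4.3012, f(9.5) ≈ 4.7958.
Sum = Σ Δx_i · f(x_i).
Sum ≈ 26.3458.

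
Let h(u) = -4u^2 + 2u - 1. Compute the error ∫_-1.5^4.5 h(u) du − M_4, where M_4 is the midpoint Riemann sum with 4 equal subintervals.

Exact integral: ∫_-1.5^4.5 h(u) du = -114.
M_4 = -109.5.
Error = -114 − (-109.5) = -4.5.

-4.5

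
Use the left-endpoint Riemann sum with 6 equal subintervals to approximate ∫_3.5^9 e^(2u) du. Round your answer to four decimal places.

11453991.4538

Δu = (9 − 3.5)/6 = 11/12.
Left endpoints: 3.5, 53/12, 16/3, 6.25, 43/6, 97/12.
f(3.5) ≈ 1096.6332, f(53/12) ≈ 6859.1125, f(16/3) ≈ 42901.6972, f(6.25) ≈ 268337.2865, f(43/6) ≈ 1678369.4814, f(97/12) ≈ 10497699.1933.
Sum = Δu · [f(3.5) + f(53/12) + f(16/3) + ...].
Sum ≈ 11453991.4538.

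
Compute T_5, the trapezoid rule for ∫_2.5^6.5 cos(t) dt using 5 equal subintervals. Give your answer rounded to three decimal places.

Δt = (6.5 − 2.5)/5 = 0.8.
f(2.5) ≈ -0.801, f(3.3) ≈ -0.987, f(4.1) ≈ -0.575, f(4.9) ≈ 0.187, f(5.7) ≈ 0.835, f(6.5) ≈ 0.977.
T_5 = (Δt/2)·[f(t_0) + 2f(t_1) + ... + 2f(t_{4}) + f(t_5)].
Sum ≈ -0.363.

-0.363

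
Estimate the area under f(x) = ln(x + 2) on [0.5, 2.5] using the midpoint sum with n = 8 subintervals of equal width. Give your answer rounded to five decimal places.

Δx = (2.5 − 0.5)/8 = 0.25.
Midpoints: 0.625, 0.875, 1.125, 1.375, 1.625, 1.875, 2.125, 2.375.
f(0.625) ≈ 0.96508, f(0.875) ≈ 1.05605, f(1.125) ≈ 1.13943, f(1.375) ≈ 1.21640, f(1.625) ≈ 1.28785, f(1.875) ≈ 1.35455, f(2.125) ≈ 1.41707, f(2.375) ≈ 1.47591.
Sum = Δx · [f(0.625) + f(0.875) + f(1.125) + ...].
Sum ≈ 2.47808.

2.47808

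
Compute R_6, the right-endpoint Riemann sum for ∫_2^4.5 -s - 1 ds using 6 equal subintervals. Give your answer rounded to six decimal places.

Δs = (4.5 − 2)/6 = 5/12.
Right endpoints: 29/12, 17/6, 3.25, 11/3, 49/12, 4.5.
f(29/12) = -41/12, f(17/6) = -23/6, f(3.25) = -4.25, f(11/3) = -14/3, f(49/12) = -61/12, f(4.5) = -5.5.
Sum = Δs · [f(29/12) + f(17/6) + f(3.25) + ...].
Sum ≈ -11.145833.

-11.145833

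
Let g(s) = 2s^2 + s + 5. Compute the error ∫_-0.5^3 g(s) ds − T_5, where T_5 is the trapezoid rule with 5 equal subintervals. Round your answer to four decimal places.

-0.5717

Exact integral: ∫_-0.5^3 g(s) ds ≈ 39.958333.
T_5 = 40.53.
Error ≈ 39.958333 − 40.53 ≈ -0.5717.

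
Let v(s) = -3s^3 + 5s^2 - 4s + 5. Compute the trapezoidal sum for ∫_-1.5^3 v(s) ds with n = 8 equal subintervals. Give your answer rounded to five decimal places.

2.25659

Δs = (3 − (-1.5))/8 = 0.5625.
v(-1.5) = 32.375, v(-0.9375) = 63965/4096, v(-0.375) = 3769/512, v(0.1875) = 18047/4096, v(0.75) = 3.546875, v(1.3125) = 6473/4096, v(1.875) = -2405/512, v(2.4375) = -75733/4096, v(3) = -43.
T_8 = (Δs/2)·[v(s_0) + 2v(s_1) + ... + 2v(s_{7}) + v(s_8)].
Sum ≈ 2.25659.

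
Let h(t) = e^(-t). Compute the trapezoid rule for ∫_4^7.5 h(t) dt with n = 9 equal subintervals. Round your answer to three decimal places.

0.018

Δt = (7.5 − 4)/9 = 7/18.
h(4) ≈ 0.018, h(79/18) ≈ 0.012, h(43/9) ≈ 0.008, h(31/6) ≈ 0.006, h(50/9) ≈ 0.004, h(107/18) ≈ 0.003, h(19/3) ≈ 0.002, h(121/18) ≈ 0.001, h(64/9) ≈ 0.001, h(7.5) ≈ 0.001.
T_9 = (Δt/2)·[h(t_0) + 2h(t_1) + ... + 2h(t_{8}) + h(t_9)].
Sum ≈ 0.018.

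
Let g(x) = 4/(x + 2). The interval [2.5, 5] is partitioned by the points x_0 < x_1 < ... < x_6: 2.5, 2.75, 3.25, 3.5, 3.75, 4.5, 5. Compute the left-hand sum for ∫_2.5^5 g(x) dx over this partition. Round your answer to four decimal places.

1.8450

Subinterval widths: 0.25, 0.5, 0.25, 0.25, 0.75, 0.5.
Left endpoints: 2.5, 2.75, 3.25, 3.5, 3.75, 4.5.
g(2.5) = 8/9, g(2.75) = 16/19, g(3.25) = 16/21, g(3.5) = 8/11, g(3.75) = 16/23, g(4.5) = 8/13.
Sum = Σ Δx_i · g(x_i).
Sum ≈ 1.8450.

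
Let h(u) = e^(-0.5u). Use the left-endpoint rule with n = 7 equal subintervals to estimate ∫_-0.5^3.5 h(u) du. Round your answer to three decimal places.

2.553

Δu = (3.5 − (-0.5))/7 = 4/7.
Left endpoints: -0.5, 1/14, 9/14, 17/14, 25/14, 33/14, 41/14.
h(-0.5) ≈ 1.284, h(1/14) ≈ 0.965, h(9/14) ≈ 0.725, h(17/14) ≈ 0.545, h(25/14) ≈ 0.409, h(33/14) ≈ 0.308, h(41/14) ≈ 0.231.
Sum = Δu · [h(-0.5) + h(1/14) + h(9/14) + ...].
Sum ≈ 2.553.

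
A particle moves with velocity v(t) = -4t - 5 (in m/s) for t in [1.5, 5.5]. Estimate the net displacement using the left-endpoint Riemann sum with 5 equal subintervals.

Δt = (5.5 − 1.5)/5 = 0.8.
Left endpoints: 1.5, 2.3, 3.1, 3.9, 4.7.
v(1.5) = -11, v(2.3) = -14.2, v(3.1) = -17.4, v(3.9) = -20.6, v(4.7) = -23.8.
Sum = Δt · [v(1.5) + v(2.3) + v(3.1) + v(3.9) + v(4.7)].
Sum = -69.6.

-69.6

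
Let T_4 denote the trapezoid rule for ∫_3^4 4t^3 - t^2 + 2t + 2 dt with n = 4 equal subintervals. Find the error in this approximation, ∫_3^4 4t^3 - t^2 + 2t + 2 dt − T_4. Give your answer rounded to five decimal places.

-0.42708

Exact integral: ∫_3^4 f(t) dt ≈ 171.6666667.
T_4 = 172.09375.
Error ≈ 171.6666667 − 172.09375 ≈ -0.42708.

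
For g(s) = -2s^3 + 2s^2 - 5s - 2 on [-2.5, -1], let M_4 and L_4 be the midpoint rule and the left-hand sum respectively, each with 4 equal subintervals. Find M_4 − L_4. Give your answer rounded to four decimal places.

M_4 ≈ 38.686523.
L_4 ≈ 48.205078.
M_4 − L_4 ≈ -9.5186.

-9.5186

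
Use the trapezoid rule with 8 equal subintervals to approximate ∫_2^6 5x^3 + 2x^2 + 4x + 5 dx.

1833

Δx = (6 − 2)/8 = 0.5.
f(2) = 61, f(2.5) = 105.625, f(3) = 170, f(3.5) = 257.875, f(4) = 373, f(4.5) = 519.125, f(5) = 700, f(5.5) = 919.375, f(6) = 1181.
T_8 = (Δx/2)·[f(x_0) + 2f(x_1) + ... + 2f(x_{7}) + f(x_8)].
Sum = 1833.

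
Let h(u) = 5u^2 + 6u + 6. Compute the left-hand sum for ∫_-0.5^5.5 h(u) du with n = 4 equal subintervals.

Δu = (5.5 − (-0.5))/4 = 1.5.
Left endpoints: -0.5, 1, 2.5, 4.
h(-0.5) = 4.25, h(1) = 17, h(2.5) = 52.25, h(4) = 110.
Sum = Δu · [h(-0.5) + h(1) + h(2.5) + h(4)].
Sum = 275.25.

275.25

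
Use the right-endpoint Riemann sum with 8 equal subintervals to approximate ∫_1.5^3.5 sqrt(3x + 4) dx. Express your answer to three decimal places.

6.874

Δx = (3.5 − 1.5)/8 = 0.25.
Right endpoints: 1.75, 2, 2.25, 2.5, 2.75, 3, 3.25, 3.5.
f(1.75) ≈ 3.041, f(2) ≈ 3.162, f(2.25) ≈ 3.279, f(2.5) ≈ 3.391, f(2.75) ≈ 3.500, f(3) ≈ 3.606, f(3.25) ≈ 3.708, f(3.5) ≈ 3.808.
Sum = Δx · [f(1.75) + f(2) + f(2.25) + ...].
Sum ≈ 6.874.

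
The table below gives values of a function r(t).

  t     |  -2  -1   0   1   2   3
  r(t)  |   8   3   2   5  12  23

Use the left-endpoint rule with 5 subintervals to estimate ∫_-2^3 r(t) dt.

30

Δt = 1.
Sum = 1·[8 + 3 + 2 + 5 + 12] = 30.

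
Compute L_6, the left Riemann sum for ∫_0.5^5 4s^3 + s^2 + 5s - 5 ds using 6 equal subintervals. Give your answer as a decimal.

515.25

Δs = (5 − 0.5)/6 = 0.75.
Left endpoints: 0.5, 1.25, 2, 2.75, 3.5, 4.25.
f(0.5) = -1.75, f(1.25) = 10.625, f(2) = 41, f(2.75) = 99.5, f(3.5) = 196.25, f(4.25) = 341.375.
Sum = Δs · [f(0.5) + f(1.25) + f(2) + ...].
Sum = 515.25.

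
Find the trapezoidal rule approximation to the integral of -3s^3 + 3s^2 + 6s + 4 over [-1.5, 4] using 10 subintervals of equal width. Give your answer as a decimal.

-59.86578125

Δs = (4 − (-1.5))/10 = 0.55.
f(-1.5) = 11.875, f(-0.95) = 3.579625, f(-0.4) = 2.272, f(0.15) = 4.957375, f(0.7) = 8.641, f(1.25) = 10.328125, f(1.8) = 7.024, f(2.35) = -4.266125, f(2.9) = -26.537, f(3.45) = -62.783375, f(4) = -116.
T_10 = (Δs/2)·[f(s_0) + 2f(s_1) + ... + 2f(s_{9}) + f(s_10)].
Sum = -59.86578125.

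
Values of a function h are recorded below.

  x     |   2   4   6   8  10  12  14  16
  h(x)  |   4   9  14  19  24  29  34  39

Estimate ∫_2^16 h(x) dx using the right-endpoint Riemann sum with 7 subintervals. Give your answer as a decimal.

Δx = 2.
Sum = 2·[9 + 14 + 19 + 24 + 29 + 34 + 39] = 336.

336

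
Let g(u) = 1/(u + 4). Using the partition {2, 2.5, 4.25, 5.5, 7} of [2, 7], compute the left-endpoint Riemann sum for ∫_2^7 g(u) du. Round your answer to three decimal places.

0.662

Subinterval widths: 0.5, 1.75, 1.25, 1.5.
Left endpoints: 2, 2.5, 4.25, 5.5.
g(2) = 1/6, g(2.5) = 2/13, g(4.25) = 4/33, g(5.5) = 2/19.
Sum = Σ Δu_i · g(u_i).
Sum ≈ 0.662.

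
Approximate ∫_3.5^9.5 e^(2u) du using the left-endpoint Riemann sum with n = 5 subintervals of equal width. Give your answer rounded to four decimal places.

21368220.7179

Δu = (9.5 − 3.5)/5 = 1.2.
Left endpoints: 3.5, 4.7, 5.9, 7.1, 8.3.
f(3.5) ≈ 1096.6332, f(4.7) ≈ 12088.3807, f(5.9) ≈ 133252.3529, f(7.1) ≈ 1468864.1897, f(8.3) ≈ 16191549.0418.
Sum = Δu · [f(3.5) + f(4.7) + f(5.9) + f(7.1) + f(8.3)].
Sum ≈ 21368220.7179.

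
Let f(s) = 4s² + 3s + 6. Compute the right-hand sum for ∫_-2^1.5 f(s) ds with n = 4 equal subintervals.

36.859375

Δs = (1.5 − (-2))/4 = 0.875.
Right endpoints: -1.125, -0.25, 0.625, 1.5.
f(-1.125) = 7.6875, f(-0.25) = 5.5, f(0.625) = 9.4375, f(1.5) = 19.5.
Sum = Δs · [f(-1.125) + f(-0.25) + f(0.625) + f(1.5)].
Sum = 36.859375.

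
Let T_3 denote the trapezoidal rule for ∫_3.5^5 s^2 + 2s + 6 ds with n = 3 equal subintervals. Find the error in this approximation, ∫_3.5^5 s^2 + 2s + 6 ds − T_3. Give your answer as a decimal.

Exact integral: ∫_3.5^5 f(s) ds = 49.125.
T_3 = 49.1875.
Error = 49.125 − 49.1875 = -0.0625.

-0.0625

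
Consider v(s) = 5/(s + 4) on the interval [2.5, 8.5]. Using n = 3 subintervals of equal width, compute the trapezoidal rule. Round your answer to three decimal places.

3.298

Δs = (8.5 − 2.5)/3 = 2.
v(2.5) = 10/13, v(4.5) = 10/17, v(6.5) = 10/21, v(8.5) = 0.4.
T_3 = (Δs/2)·[v(s_0) + 2v(s_1) + 2v(s_2) + v(s_3)].
Sum ≈ 3.298.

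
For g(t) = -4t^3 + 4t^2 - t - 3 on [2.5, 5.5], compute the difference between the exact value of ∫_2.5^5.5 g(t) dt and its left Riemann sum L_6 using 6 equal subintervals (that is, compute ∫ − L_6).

-122

Exact integral: ∫_2.5^5.5 g(t) dt = -696.
L_6 = -574.
Error = -696 − (-574) = -122.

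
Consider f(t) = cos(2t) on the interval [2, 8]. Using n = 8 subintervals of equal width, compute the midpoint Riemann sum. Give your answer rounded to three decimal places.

0.258

Δt = (8 − 2)/8 = 0.75.
Midpoints: 2.375, 3.125, 3.875, 4.625, 5.375, 6.125, 6.875, 7.625.
f(2.375) ≈ 0.038, f(3.125) ≈ 0.999, f(3.875) ≈ 0.104, f(4.625) ≈ -0.985, f(5.375) ≈ -0.243, f(6.125) ≈ 0.950, f(6.875) ≈ 0.378, f(7.625) ≈ -0.897.
Sum = Δt · [f(2.375) + f(3.125) + f(3.875) + ...].
Sum ≈ 0.258.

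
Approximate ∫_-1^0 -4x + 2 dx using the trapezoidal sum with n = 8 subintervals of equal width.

4

Δx = (0 − (-1))/8 = 0.125.
f(-1) = 6, f(-0.875) = 5.5, f(-0.75) = 5, f(-0.625) = 4.5, f(-0.5) = 4, f(-0.375) = 3.5, f(-0.25) = 3, f(-0.125) = 2.5, f(0) = 2.
T_8 = (Δx/2)·[f(x_0) + 2f(x_1) + ... + 2f(x_{7}) + f(x_8)].
Sum = 4.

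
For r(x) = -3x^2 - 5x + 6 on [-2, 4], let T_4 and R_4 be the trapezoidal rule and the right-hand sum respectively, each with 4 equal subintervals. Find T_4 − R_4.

49.5

T_4 = -72.75.
R_4 = -122.25.
T_4 − R_4 = 49.5.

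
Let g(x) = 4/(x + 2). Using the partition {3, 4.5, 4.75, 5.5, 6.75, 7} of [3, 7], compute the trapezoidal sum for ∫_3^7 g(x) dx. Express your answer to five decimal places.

Subinterval widths: 1.5, 0.25, 0.75, 1.25, 0.25.
g(3) = 0.8, g(4.5) = 8/13, g(4.75) = 16/27, g(5.5) = 8/15, g(6.75) = 16/35, g(7) = 4/9.
On each subinterval the trapezoid contributes (Δx_i/2)·[g(x_{i-1}) + g(x_i)].
Sum ≈ 2.36650.

2.36650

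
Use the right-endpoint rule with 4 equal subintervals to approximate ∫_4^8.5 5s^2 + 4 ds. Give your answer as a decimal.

Δs = (8.5 − 4)/4 = 1.125.
Right endpoints: 5.125, 6.25, 7.375, 8.5.
f(5.125) = 135.328125, f(6.25) = 199.3125, f(7.375) = 275.953125, f(8.5) = 365.25.
Sum = Δs · [f(5.125) + f(6.25) + f(7.375) + f(8.5)].
Sum = 1097.82421875.

1097.82421875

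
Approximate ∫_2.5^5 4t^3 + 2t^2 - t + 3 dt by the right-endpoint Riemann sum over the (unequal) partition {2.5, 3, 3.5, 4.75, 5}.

887.828125

Subinterval widths: 0.5, 0.5, 1.25, 0.25.
Right endpoints: 3, 3.5, 4.75, 5.
f(3) = 126, f(3.5) = 195.5, f(4.75) = 472.0625, f(5) = 548.
Sum = Σ Δt_i · f(t_i).
Sum = 887.828125.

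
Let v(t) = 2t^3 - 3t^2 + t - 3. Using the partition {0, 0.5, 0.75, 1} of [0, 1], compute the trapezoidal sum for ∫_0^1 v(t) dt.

Subinterval widths: 0.5, 0.25, 0.25.
v(0) = -3, v(0.5) = -3, v(0.75) = -3.09375, v(1) = -3.
On each subinterval the trapezoid contributes (Δt_i/2)·[v(t_{i-1}) + v(t_i)].
Sum = -3.0234375.

-3.0234375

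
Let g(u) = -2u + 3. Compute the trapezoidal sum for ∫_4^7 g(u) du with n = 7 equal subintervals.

Δu = (7 − 4)/7 = 3/7.
g(4) = -5, g(31/7) = -41/7, g(34/7) = -47/7, g(37/7) = -53/7, g(40/7) = -59/7, g(43/7) = -65/7, g(46/7) = -71/7, g(7) = -11.
T_7 = (Δu/2)·[g(u_0) + 2g(u_1) + ... + 2g(u_{6}) + g(u_7)].
Sum = -24.

-24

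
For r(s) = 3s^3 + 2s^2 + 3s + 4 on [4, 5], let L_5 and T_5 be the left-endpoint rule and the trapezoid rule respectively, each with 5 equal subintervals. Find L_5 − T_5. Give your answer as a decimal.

L_5 = 314.8.
T_5 = 335.2.
L_5 − T_5 = -20.4.

-20.4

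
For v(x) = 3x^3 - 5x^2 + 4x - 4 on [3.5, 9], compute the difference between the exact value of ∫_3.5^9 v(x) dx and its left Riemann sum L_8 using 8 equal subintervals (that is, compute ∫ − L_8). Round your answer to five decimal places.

Exact integral: ∫_3.5^9 v(x) dx ≈ 3780.1614583.
L_8 ≈ 3205.4016113.
Error ≈ 3780.1614583 − 3205.4016113 ≈ 574.75985.

574.75985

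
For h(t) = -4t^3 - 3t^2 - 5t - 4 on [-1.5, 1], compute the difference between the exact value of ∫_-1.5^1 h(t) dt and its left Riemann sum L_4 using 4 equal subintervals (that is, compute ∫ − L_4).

Exact integral: ∫_-1.5^1 h(t) dt = -7.1875.
L_4 = 1.015625.
Error = -7.1875 − 1.015625 = -8.203125.

-8.203125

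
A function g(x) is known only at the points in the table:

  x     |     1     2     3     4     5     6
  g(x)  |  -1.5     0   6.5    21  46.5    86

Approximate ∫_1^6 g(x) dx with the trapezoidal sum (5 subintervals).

Δx = 1.
T_5 = (1/2)·[(-1.5) + 2·0 + 2·6.5 + 2·21 + 2·46.5 + 86] = 116.25.

116.25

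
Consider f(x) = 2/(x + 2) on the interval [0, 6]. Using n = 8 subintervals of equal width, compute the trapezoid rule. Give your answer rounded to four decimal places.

Δx = (6 − 0)/8 = 0.75.
f(0) = 1, f(0.75) = 8/11, f(1.5) = 4/7, f(2.25) = 8/17, f(3) = 0.4, f(3.75) = 8/23, f(4.5) = 4/13, f(5.25) = 8/29, f(6) = 0.25.
T_8 = (Δx/2)·[f(x_0) + 2f(x_1) + ... + 2f(x_{7}) + f(x_8)].
Sum ≈ 2.7943.

2.7943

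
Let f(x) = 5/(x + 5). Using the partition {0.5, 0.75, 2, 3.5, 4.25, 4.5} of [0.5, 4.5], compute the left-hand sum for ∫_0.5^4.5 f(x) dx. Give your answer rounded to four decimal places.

Subinterval widths: 0.25, 1.25, 1.5, 0.75, 0.25.
Left endpoints: 0.5, 0.75, 2, 3.5, 4.25.
f(0.5) = 10/11, f(0.75) = 20/23, f(2) = 5/7, f(3.5) = 10/17, f(4.25) = 20/37.
Sum = Σ Δx_i · f(x_i).
Sum ≈ 2.9620.

2.9620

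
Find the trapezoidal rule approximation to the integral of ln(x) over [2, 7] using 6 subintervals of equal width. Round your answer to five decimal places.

7.21456

Δx = (7 − 2)/6 = 5/6.
f(2) ≈ 0.69315, f(17/6) ≈ 1.04145, f(11/3) ≈ 1.29928, f(4.5) ≈ 1.50408, f(16/3) ≈ 1.67398, f(37/6) ≈ 1.81916, f(7) ≈ 1.94591.
T_6 = (Δx/2)·[f(x_0) + 2f(x_1) + ... + 2f(x_{5}) + f(x_6)].
Sum ≈ 7.21456.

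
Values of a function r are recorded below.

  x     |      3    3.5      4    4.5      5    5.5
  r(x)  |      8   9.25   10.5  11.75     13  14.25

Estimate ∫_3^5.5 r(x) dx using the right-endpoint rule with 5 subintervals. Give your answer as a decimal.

29.375

Δx = 0.5.
Sum = 0.5·[9.25 + 10.5 + 11.75 + 13 + 14.25] = 29.375.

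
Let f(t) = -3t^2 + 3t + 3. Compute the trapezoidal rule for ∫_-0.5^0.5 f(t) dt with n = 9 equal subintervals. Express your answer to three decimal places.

Δt = (0.5 − (-0.5))/9 = 1/9.
f(-0.5) = 0.75, f(-7/18) = 149/108, f(-5/18) = 209/108, f(-1/6) = 29/12, f(-1/18) = 305/108, f(1/18) = 341/108, f(1/6) = 41/12, f(5/18) = 389/108, f(7/18) = 401/108, f(0.5) = 3.75.
T_9 = (Δt/2)·[f(t_0) + 2f(t_1) + ... + 2f(t_{8}) + f(t_9)].
Sum ≈ 2.744.

2.744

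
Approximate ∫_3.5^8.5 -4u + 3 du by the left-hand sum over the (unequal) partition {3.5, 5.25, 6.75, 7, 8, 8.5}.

-91.75

Subinterval widths: 1.75, 1.5, 0.25, 1, 0.5.
Left endpoints: 3.5, 5.25, 6.75, 7, 8.
f(3.5) = -11, f(5.25) = -18, f(6.75) = -24, f(7) = -25, f(8) = -29.
Sum = Σ Δu_i · f(u_i).
Sum = -91.75.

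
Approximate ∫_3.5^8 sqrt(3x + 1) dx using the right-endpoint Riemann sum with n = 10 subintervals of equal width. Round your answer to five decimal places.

Δx = (8 − 3.5)/10 = 0.45.
Right endpoints: 3.95, 4.4, 4.85, 5.3, 5.75, 6.2, 6.65, 7.1, 7.55, 8.
f(3.95) ≈ 3.58469, f(4.4) ≈ 3.76829, f(4.85) ≈ 3.94335, f(5.3) ≈ 4.11096, f(5.75) ≈ 4.27200, f(6.2) ≈ 4.42719, f(6.65) ≈ 4.57712, f(7.1) ≈ 4.72229, f(7.55) ≈ 4.86313, f(8) ≈ 5.00000.
Sum = Δx · [f(3.95) + f(4.4) + f(4.85) + ...].
Sum ≈ 19.47105.

19.47105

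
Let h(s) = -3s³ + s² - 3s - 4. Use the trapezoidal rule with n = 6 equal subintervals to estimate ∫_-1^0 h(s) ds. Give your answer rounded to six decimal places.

Δs = (0 − (-1))/6 = 1/6.
h(-1) = 3, h(-5/6) = 67/72, h(-2/3) = -2/3, h(-0.5) = -1.875, h(-1/3) = -25/9, h(-1/6) = -83/24, h(0) = -4.
T_6 = (Δs/2)·[h(s_0) + 2h(s_1) + ... + 2h(s_{5}) + h(s_6)].
Sum ≈ -1.391204.

-1.391204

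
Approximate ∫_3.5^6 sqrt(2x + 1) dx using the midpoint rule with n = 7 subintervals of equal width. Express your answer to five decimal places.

Δx = (6 − 3.5)/7 = 5/14.
Midpoints: 103/28, 113/28, 123/28, 4.75, 143/28, 153/28, 163/28.
f(103/28) ≈ 2.89087, f(113/28) ≈ 3.01188, f(123/28) ≈ 3.12821, f(4.75) ≈ 3.24037, f(143/28) ≈ 3.34877, f(153/28) ≈ 3.45378, f(163/28) ≈ 3.55568.
Sum = Δx · [f(103/28) + f(113/28) + f(123/28) + ...].
Sum ≈ 8.08199.

8.08199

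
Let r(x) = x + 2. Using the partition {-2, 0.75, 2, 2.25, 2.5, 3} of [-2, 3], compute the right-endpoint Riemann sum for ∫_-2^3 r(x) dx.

Subinterval widths: 2.75, 1.25, 0.25, 0.25, 0.5.
Right endpoints: 0.75, 2, 2.25, 2.5, 3.
r(0.75) = 2.75, r(2) = 4, r(2.25) = 4.25, r(2.5) = 4.5, r(3) = 5.
Sum = Σ Δx_i · r(x_i).
Sum = 17.25.

17.25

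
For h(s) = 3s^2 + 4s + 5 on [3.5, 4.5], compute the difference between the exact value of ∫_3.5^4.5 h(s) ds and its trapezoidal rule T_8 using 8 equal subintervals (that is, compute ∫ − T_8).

-0.0078125

Exact integral: ∫_3.5^4.5 h(s) ds = 69.25.
T_8 = 69.2578125.
Error = 69.25 − 69.2578125 = -0.0078125.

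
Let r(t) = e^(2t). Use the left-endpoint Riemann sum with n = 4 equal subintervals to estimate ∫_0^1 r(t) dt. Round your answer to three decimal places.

Δt = (1 − 0)/4 = 0.25.
Left endpoints: 0, 0.25, 0.5, 0.75.
r(0) ≈ 1.000, r(0.25) ≈ 1.649, r(0.5) ≈ 2.718, r(0.75) ≈ 4.482.
Sum = Δt · [r(0) + r(0.25) + r(0.5) + r(0.75)].
Sum ≈ 2.462.

2.462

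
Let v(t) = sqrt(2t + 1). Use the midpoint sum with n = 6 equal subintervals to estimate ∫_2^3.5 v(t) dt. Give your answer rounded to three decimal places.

Δt = (3.5 − 2)/6 = 0.25.
Midpoints: 2.125, 2.375, 2.625, 2.875, 3.125, 3.375.
v(2.125) ≈ 2.291, v(2.375) ≈ 2.398, v(2.625) ≈ 2.500, v(2.875) ≈ 2.598, v(3.125) ≈ 2.693, v(3.375) ≈ 2.784.
Sum = Δt · [v(2.125) + v(2.375) + v(2.625) + ...].
Sum ≈ 3.816.

3.816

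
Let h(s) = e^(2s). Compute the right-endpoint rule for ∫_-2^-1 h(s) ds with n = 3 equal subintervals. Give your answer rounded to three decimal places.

0.080

Δs = (-1 − (-2))/3 = 1/3.
Right endpoints: -5/3, -4/3, -1.
h(-5/3) ≈ 0.036, h(-4/3) ≈ 0.069, h(-1) ≈ 0.135.
Sum = Δs · [h(-5/3) + h(-4/3) + h(-1)].
Sum ≈ 0.080.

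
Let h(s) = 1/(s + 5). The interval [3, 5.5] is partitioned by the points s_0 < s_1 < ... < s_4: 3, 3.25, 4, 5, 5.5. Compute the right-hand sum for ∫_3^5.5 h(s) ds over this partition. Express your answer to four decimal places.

0.2613

Subinterval widths: 0.25, 0.75, 1, 0.5.
Right endpoints: 3.25, 4, 5, 5.5.
h(3.25) = 4/33, h(4) = 1/9, h(5) = 0.1, h(5.5) = 2/21.
Sum = Σ Δs_i · h(s_i).
Sum ≈ 0.2613.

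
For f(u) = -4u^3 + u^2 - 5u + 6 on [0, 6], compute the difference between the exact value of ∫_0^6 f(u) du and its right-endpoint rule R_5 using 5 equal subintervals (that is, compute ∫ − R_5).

Exact integral: ∫_0^6 f(u) du = -1278.
R_5 = -1843.2.
Error = -1278 − (-1843.2) = 565.2.

565.2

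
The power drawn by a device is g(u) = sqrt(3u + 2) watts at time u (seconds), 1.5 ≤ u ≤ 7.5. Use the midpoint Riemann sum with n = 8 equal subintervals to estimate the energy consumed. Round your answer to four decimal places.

Δu = (7.5 − 1.5)/8 = 0.75.
Midpoints: 1.875, 2.625, 3.375, 4.125, 4.875, 5.625, 6.375, 7.125.
g(1.875) ≈ 2.7613, g(2.625) ≈ 3.1425, g(3.375) ≈ 3.4821, g(4.125) ≈ 3.7914, g(4.875) ≈ 4.0774, g(5.625) ≈ 4.3445, g(6.375) ≈ 4.5962, g(7.125) ≈ 4.8348.
Sum = Δu · [g(1.875) + g(2.625) + g(3.375) + ...].
Sum ≈ 23.2727.

23.2727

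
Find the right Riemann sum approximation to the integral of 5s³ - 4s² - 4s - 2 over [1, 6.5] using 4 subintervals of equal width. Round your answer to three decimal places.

2674.321

Δs = (6.5 − 1)/4 = 1.375.
Right endpoints: 2.375, 3.75, 5.125, 6.5.
f(2.375) = 16855/512, f(3.75) = 190.421875, f(5.125) = 279293/512, f(6.5) = 1176.125.
Sum = Δs · [f(2.375) + f(3.75) + f(5.125) + f(6.5)].
Sum ≈ 2674.321.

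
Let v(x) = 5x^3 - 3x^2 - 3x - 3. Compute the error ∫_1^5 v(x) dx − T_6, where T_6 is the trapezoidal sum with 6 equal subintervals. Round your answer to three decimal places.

-12.444

Exact integral: ∫_1^5 v(x) dx = 608.
T_6 ≈ 620.44444.
Error ≈ 608 − 620.44444 ≈ -12.444.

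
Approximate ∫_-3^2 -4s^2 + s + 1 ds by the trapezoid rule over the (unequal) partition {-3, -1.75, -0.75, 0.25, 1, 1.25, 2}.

Subinterval widths: 1.25, 1, 1, 0.75, 0.25, 0.75.
f(-3) = -38, f(-1.75) = -13, f(-0.75) = -2, f(0.25) = 1, f(1) = -2, f(1.25) = -4, f(2) = -13.
On each subinterval the trapezoid contributes (Δs_i/2)·[f(s_{i-1}) + f(s_i)].
Sum = -47.375.

-47.375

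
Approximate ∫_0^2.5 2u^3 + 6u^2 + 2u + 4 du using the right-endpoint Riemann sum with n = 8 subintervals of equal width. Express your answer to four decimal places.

Δu = (2.5 − 0)/8 = 0.3125.
Right endpoints: 0.3125, 0.625, 0.9375, 1.25, 1.5625, 1.875, 2.1875, 2.5.
f(0.3125) = 10797/2048, f(0.625) = 8.08203125, f(0.9375) = 26207/2048, f(1.25) = 19.78125, f(1.5625) = 60217/2048, f(1.875) = 42.02734375, f(2.1875) = 118827/2048, f(2.5) = 77.75.
Sum = Δu · [f(0.3125) + f(0.625) + f(0.9375) + ...].
Sum ≈ 79.1040.

79.1040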